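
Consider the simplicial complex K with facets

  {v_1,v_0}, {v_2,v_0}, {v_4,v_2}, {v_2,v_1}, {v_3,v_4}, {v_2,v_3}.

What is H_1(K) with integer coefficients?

H_1 = Z^2.

K has 5 vertices, 6 edges.
rank ∂_1 = 4, rank ∂_2 = 0 ⇒ b_1 = 6 − 4 − 0 = 2. So H_1 = Z^2.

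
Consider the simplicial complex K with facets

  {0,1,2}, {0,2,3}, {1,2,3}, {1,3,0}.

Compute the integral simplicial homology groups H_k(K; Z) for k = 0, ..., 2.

H_0 ≅ Z,  H_1 = 0,  H_2 ≅ Z.

We work with the vertex ordering 0 < 1 < 2 < 3. The simplices of K, each written with vertices in increasing order, are:

  0-simplices (4): [0], [1], [2], [3]
  1-simplices (6): [0,1], [0,2], [0,3], [1,2], [1,3], [2,3]
  2-simplices (4): [0,1,2], [0,1,3], [0,2,3], [1,2,3]

giving chain groups C_0 ≅ Z^4, C_1 ≅ Z^6, C_2 ≅ Z^4.

The boundary map ∂_1: C_1 → C_0 maps an edge to its endpoints' difference, ∂[p,q] = q − p. For instance
  ∂[2,3] = [3] − [2].
The 4×6 boundary matrix has rank 3 and Smith normal form diag(1,1,1).

∂_2: C_2 → C_1 maps a triangle to the signed sum of its edges. For instance
  ∂[1,2,3] = [2,3] − [1,3] + [1,2],
  ∂[0,1,2] = [1,2] − [0,2] + [0,1].
The resulting 6×4 matrix has rank 3, and its Smith normal form has invariant factors (1,1,1).

Computing H_k = (kernel of ∂_k) / (image of ∂_{k+1}):

  H_0: rank C_0 − rank ∂_1 = 4 − 3 = 1, and the invariant factors of ∂_1 are all 1, so H_0 ≅ Z.
  H_1: rank ker ∂_1 − rank ∂_2 = (6 − 3) − 3 = 0, and the invariant factors of ∂_2 are all 1, so H_1 ≅ 0.
  H_2: rank ker ∂_2 − rank ∂_3 = (4 − 3) − 0 = 1, and there is no ∂_3, so H_2 ≅ Z.

As a check, the Euler characteristic is 4 − 6 + 4 = 2, which agrees with 1 − 0 + 1 = 2.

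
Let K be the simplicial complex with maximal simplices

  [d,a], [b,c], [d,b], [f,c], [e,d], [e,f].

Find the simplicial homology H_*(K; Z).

H_0 ≅ Z,  H_1 ≅ Z.

We work with the vertex ordering a < b < c < d < e < f. The simplices of K, each written with vertices in increasing order, are:

  0-simplices (6): a, b, c, d, e, f
  1-simplices (6): ad, bc, bd, cf, de, ef

so the chain groups are C_0 ≅ Z^6, C_1 ≅ Z^6.

The boundary map ∂_1: C_1 → C_0 is given by ∂[p,q] = [q] − [p].
This gives a 6×6 integer matrix of rank 5; reducing to Smith normal form yields diagonal entries (1,1,1,1,1).

Now H_k = ker ∂_k / im ∂_{k+1}, so:

  H_0: rank C_0 − rank ∂_1 = 6 − 5 = 1, and the invariant factors of ∂_1 are all 1, so H_0 = Z.
  H_1: rank ker ∂_1 − rank ∂_2 = (6 − 5) − 0 = 1, and there is no ∂_2, so H_1 = Z.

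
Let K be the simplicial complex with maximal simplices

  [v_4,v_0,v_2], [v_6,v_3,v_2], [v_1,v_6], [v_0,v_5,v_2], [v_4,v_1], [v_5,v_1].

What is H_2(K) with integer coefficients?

Fix the vertex order v_0 < v_1 < v_2 < v_3 < v_4 < v_5 < v_6 and write every simplex with vertices in increasing order. Then dim K = 2 and the simplices of K are:

  0-simplices (7): [v_0], [v_1], [v_2], [v_3], [v_4], [v_5], [v_6]
  1-simplices (11): [v_0,v_2], [v_0,v_4], [v_0,v_5], [v_1,v_4], [v_1,v_5], [v_1,v_6], [v_2,v_3], [v_2,v_4], [v_2,v_5], [v_2,v_6], [v_3,v_6]
  2-simplices (3): [v_0,v_2,v_4], [v_0,v_2,v_5], [v_2,v_3,v_6]

so the chain groups are C_0 ≅ Z^7, C_1 ≅ Z^11, C_2 ≅ Z^3.

The boundary map ∂_1: C_1 → C_0 maps an edge to its endpoints' difference, ∂[p,q] = q − p. For instance
  ∂[v_1,v_4] = [v_4] − [v_1].
As a 7×11 matrix over Z this has rank 6, with invariant factors (1,1,1,1,1,1).

Boundary ∂_2: C_2 → C_1 acts by ∂[p,q,r] = [q,r] − [p,r] + [p,q]. For instance
  ∂[v_0,v_2,v_4] = [v_2,v_4] − [v_0,v_4] + [v_0,v_2],
  ∂[v_2,v_3,v_6] = [v_3,v_6] − [v_2,v_6] + [v_2,v_3].
This gives a 11×3 integer matrix of rank 3; reducing to Smith normal form yields diagonal entries (1,1,1).

Computing H_k = (kernel of ∂_k) / (image of ∂_{k+1}):

  H_2: rank ker ∂_2 − rank ∂_3 = (3 − 3) − 0 = 0, and there is no ∂_3, so H_2 = 0.

H_2 ≅ 0.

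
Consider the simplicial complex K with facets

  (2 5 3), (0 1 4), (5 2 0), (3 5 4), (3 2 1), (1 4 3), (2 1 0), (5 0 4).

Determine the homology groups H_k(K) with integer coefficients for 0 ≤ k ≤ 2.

Take the total order 0 < 1 < 2 < 3 < 4 < 5 on the vertex set. Then K (dimension 2) consists of the simplices:

  0-simplices (6): [0], [1], [2], [3], [4], [5]
  1-simplices (12): [0,1], [0,2], [0,4], [0,5], [1,2], [1,3], [1,4], [2,3], [2,5], [3,4], [3,5], [4,5]
  2-simplices (8): [0,1,2], [0,1,4], [0,2,5], [0,4,5], [1,2,3], [1,3,4], [2,3,5], [3,4,5]

so the chain groups are C_0 ≅ Z^6, C_1 ≅ Z^12, C_2 ≅ Z^8.

∂_1: C_1 → C_0 is given by ∂[p,q] = [q] − [p]. For instance
  ∂[1,4] = [4] − [1].
This gives a 6×12 integer matrix of rank 5; reducing to Smith normal form yields diagonal entries (1,1,1,1,1).

∂_2: C_2 → C_1 acts by ∂[p,q,r] = [q,r] − [p,r] + [p,q]. For instance
  ∂[0,1,4] = [1,4] − [0,4] + [0,1],
  ∂[0,2,5] = [2,5] − [0,5] + [0,2].
As a 12×8 matrix over Z this has rank 7, with invariant factors (1,1,1,1,1,1,1).

Reading off H_k = ker ∂_k / im ∂_{k+1}:

  H_0: rank C_0 − rank ∂_1 = 6 − 5 = 1, and the invariant factors of ∂_1 are all 1, so H_0 = Z.
  H_1: rank ker ∂_1 − rank ∂_2 = (12 − 5) − 7 = 0, and the invariant factors of ∂_2 are all 1, so H_1 = 0.
  H_2: rank ker ∂_2 − rank ∂_3 = (8 − 7) − 0 = 1, and there is no ∂_3, so H_2 = Z.

H_0 ≅ Z,  H_1 = 0,  H_2 ≅ Z.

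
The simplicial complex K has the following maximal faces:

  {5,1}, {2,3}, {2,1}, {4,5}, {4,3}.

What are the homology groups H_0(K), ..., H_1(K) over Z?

Order the vertices as 1 < 2 < 3 < 4 < 5. Listing each simplex with vertices in this order, K has dimension 1 with simplices:

  0-simplices (5): [1], [2], [3], [4], [5]
  1-simplices (5): [1,2], [1,5], [2,3], [3,4], [4,5]

so the chain groups are C_0 ≅ Z^5, C_1 ≅ Z^5.

The boundary map ∂_1: C_1 → C_0 is given by ∂[p,q] = [q] − [p].
As a 5×5 matrix over Z this has rank 4, with invariant factors (1,1,1,1).

Now H_k = ker ∂_k / im ∂_{k+1}, so:

  H_0: rank C_0 − rank ∂_1 = 5 − 4 = 1, and the invariant factors of ∂_1 are all 1, so H_0 ≅ Z.
  H_1: rank ker ∂_1 − rank ∂_2 = (5 − 4) − 0 = 1, and there is no ∂_2, so H_1 ≅ Z.

As a check, the Euler characteristic is 5 − 5 = 0, which agrees with 1 − 1 = 0.
(K is a triangulation of the circle S^1.)

H_0 ≅ Z,  H_1 ≅ Z.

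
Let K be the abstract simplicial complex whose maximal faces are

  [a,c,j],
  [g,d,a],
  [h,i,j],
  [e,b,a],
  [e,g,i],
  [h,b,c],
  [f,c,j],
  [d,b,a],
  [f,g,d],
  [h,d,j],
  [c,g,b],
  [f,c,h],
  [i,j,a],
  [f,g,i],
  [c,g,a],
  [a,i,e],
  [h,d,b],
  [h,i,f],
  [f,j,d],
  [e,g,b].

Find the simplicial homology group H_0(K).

Fix the vertex order a < b < c < d < e < f < g < h < i < j and write every simplex with vertices in increasing order. Then dim K = 2 and the simplices of K are:

  0-simplices (10): a, b, c, d, e, f, g, h, i, j
  1-simplices (30): ab, ac, ad, ae, ag, ai, aj, bc, bd, be, bg, bh, cf, cg, ch, cj, df, dg, dh, dj, eg, ei, fg, fh, fi, fj, gi, hi, hj, ij
  2-simplices (20): abd, abe, acg, acj, adg, aei, aij, bcg, bch, bdh, beg, cfh, cfj, dfg, dfj, dhj, egi, fgi, fhi, hij

giving chain groups C_0 ≅ Z^10, C_1 ≅ Z^30, C_2 ≅ Z^20.

Boundary ∂_1: C_1 → C_0 is given by ∂[p,q] = [q] − [p].
This gives a 10×30 integer matrix of rank 9; reducing to Smith normal form yields diagonal entries (1,1,1,1,1,1,1,1,1).

The boundary map ∂_2: C_2 → C_1 acts by ∂[p,q,r] = [q,r] − [p,r] + [p,q]. For instance
  ∂hij = ij − hj + hi,
  ∂egi = gi − ei + eg.
This gives a 30×20 integer matrix of rank 20; reducing to Smith normal form yields diagonal entries (1,1,1,1,1,1,1,1,1,1,1,1,1,1,1,1,1,1,1,2).

From H_k ≅ ker(∂_k) / im(∂_{k+1}) we obtain:

  H_0: rank C_0 − rank ∂_1 = 10 − 9 = 1, and the invariant factors of ∂_1 are all 1, so H_0 ≅ Z.

H_0 = Z.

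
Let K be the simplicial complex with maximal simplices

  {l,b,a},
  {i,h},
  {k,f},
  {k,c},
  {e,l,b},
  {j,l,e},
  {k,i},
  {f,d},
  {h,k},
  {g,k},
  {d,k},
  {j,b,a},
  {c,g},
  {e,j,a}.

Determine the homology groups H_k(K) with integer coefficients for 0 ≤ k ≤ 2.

H_0 ≅ Z^2,  H_1 ≅ Z^4,  H_2 = 0.

Take the total order a < b < c < d < e < f < g < h < i < j < k < l on the vertex set. Then K (dimension 2) consists of the simplices:

  0-simplices (12): a, b, c, d, e, f, g, h, i, j, k, l
  1-simplices (19): ab, ae, aj, al, be, bj, bl, cg, ck, df, dk, ej, el, fk, gk, hi, hk, ik, jl
  2-simplices (5): abj, abl, aej, bel, ejl

giving chain groups C_0 ≅ Z^12, C_1 ≅ Z^19, C_2 ≅ Z^5.

Boundary ∂_1: C_1 → C_0 is given by ∂[p,q] = [q] − [p]. For instance
  ∂ck = k − c.
The resulting 12×19 matrix has rank 10, and its Smith normal form has invariant factors (1,1,1,1,1,1,1,1,1,1).

∂_2: C_2 → C_1 acts by ∂[p,q,r] = [q,r] − [p,r] + [p,q]. For instance
  ∂abj = bj − aj + ab,
  ∂ejl = jl − el + ej.
The resulting 19×5 matrix has rank 5, and its Smith normal form has invariant factors (1,1,1,1,1).

From H_k ≅ ker(∂_k) / im(∂_{k+1}) we obtain:

  H_0: rank C_0 − rank ∂_1 = 12 − 10 = 2, and the invariant factors of ∂_1 are all 1, so H_0 ≅ Z^2.
  H_1: rank ker ∂_1 − rank ∂_2 = (19 − 10) − 5 = 4, and the invariant factors of ∂_2 are all 1, so H_1 ≅ Z^4.
  H_2: rank ker ∂_2 − rank ∂_3 = (5 − 5) − 0 = 0, and there is no ∂_3, so H_2 ≅ 0.

(K is a triangulation of the disjoint union of a wedge of 3 circles and the Möbius band.)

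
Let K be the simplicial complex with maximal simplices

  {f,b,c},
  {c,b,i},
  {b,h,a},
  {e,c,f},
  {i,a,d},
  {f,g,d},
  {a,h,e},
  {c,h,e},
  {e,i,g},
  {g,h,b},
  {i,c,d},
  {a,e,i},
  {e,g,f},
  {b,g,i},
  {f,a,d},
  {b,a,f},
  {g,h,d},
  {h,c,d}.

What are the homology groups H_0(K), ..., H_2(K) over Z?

H_0 = Z,  H_1 = Z^2,  H_2 = Z.

Order the vertices as a < b < c < d < e < f < g < h < i. Listing each simplex with vertices in this order, K has dimension 2 with simplices:

  0-simplices (9): a, b, c, d, e, f, g, h, i
  1-simplices (27): ab, ad, ae, af, ah, ai, bc, bf, bg, bh, bi, cd, ce, cf, ch, ci, df, dg, dh, di, ef, eg, eh, ei, fg, gh, gi
  2-simplices (18): abf, abh, adf, adi, aeh, aei, bcf, bci, bgh, bgi, cdh, cdi, cef, ceh, dfg, dgh, efg, egi

Hence C_0 ≅ Z^9, C_1 ≅ Z^27, C_2 ≅ Z^18.

∂_1: C_1 → C_0 maps an edge to its endpoints' difference, ∂[p,q] = q − p.
The 9×27 boundary matrix has rank 8 and Smith normal form diag(1,1,1,1,1,1,1,1).

Boundary ∂_2: C_2 → C_1 sends each 2-simplex [p,q,r] to [q,r] − [p,r] + [p,q]. For instance
  ∂cdi = di − ci + cd,
  ∂aeh = eh − ah + ae.
The resulting 27×18 matrix has rank 17, and its Smith normal form has invariant factors (1,1,1,1,1,1,1,1,1,1,1,1,1,1,1,1,1).

From H_k ≅ ker(∂_k) / im(∂_{k+1}) we obtain:

  H_0: rank C_0 − rank ∂_1 = 9 − 8 = 1, and the invariant factors of ∂_1 are all 1, so H_0 ≅ Z.
  H_1: rank ker ∂_1 − rank ∂_2 = (27 − 8) − 17 = 2, and the invariant factors of ∂_2 are all 1, so H_1 ≅ Z^2.
  H_2: rank ker ∂_2 − rank ∂_3 = (18 − 17) − 0 = 1, and there is no ∂_3, so H_2 ≅ Z.

(K is a triangulation of the torus T^2.)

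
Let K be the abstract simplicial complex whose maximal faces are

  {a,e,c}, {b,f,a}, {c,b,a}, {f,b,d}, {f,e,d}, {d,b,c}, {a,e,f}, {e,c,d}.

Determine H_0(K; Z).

We work with the vertex ordering a < b < c < d < e < f. The simplices of K, each written with vertices in increasing order, are:

  0-simplices (6): a, b, c, d, e, f
  1-simplices (12): ab, ac, ae, af, bc, bd, bf, cd, ce, de, df, ef
  2-simplices (8): abc, abf, ace, aef, bcd, bdf, cde, def

so the chain groups are C_0 ≅ Z^6, C_1 ≅ Z^12, C_2 ≅ Z^8.

∂_1: C_1 → C_0 sends each edge [p,q] (with p < q) to q − p. For instance
  ∂bf = f − b.
As a 6×12 matrix over Z this has rank 5, with invariant factors (1,1,1,1,1).

∂_2: C_2 → C_1 maps a triangle to the signed sum of its edges. For instance
  ∂bdf = df − bf + bd,
  ∂aef = ef − af + ae.
The resulting 12×8 matrix has rank 7, and its Smith normal form has invariant factors (1,1,1,1,1,1,1).

From H_k ≅ ker(∂_k) / im(∂_{k+1}) we obtain:

  H_0: rank C_0 − rank ∂_1 = 6 − 5 = 1, and the invariant factors of ∂_1 are all 1, so H_0 = Z.

H_0 = Z.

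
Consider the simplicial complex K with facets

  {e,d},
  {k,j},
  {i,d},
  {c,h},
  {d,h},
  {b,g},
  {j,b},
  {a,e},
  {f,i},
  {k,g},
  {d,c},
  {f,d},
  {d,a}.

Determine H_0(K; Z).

H_0 ≅ Z^2.

We work with the vertex ordering a < b < c < d < e < f < g < h < i < j < k. The simplices of K, each written with vertices in increasing order, are:

  0-simplices (11): a, b, c, d, e, f, g, h, i, j, k
  1-simplices (13): ad, ae, bg, bj, cd, ch, de, df, dh, di, fi, gk, jk

giving chain groups C_0 ≅ Z^11, C_1 ≅ Z^13.

∂_1: C_1 → C_0 sends each edge [p,q] (with p < q) to q − p. For instance
  ∂cd = d − c.
This gives a 11×13 integer matrix of rank 9; reducing to Smith normal form yields diagonal entries (1,1,1,1,1,1,1,1,1).

Reading off H_k = ker ∂_k / im ∂_{k+1}:

  H_0: rank C_0 − rank ∂_1 = 11 − 9 = 2, and the invariant factors of ∂_1 are all 1, so H_0 ≅ Z^2.

(K is a triangulation of the disjoint union of a wedge of 3 circles and the circle S^1.)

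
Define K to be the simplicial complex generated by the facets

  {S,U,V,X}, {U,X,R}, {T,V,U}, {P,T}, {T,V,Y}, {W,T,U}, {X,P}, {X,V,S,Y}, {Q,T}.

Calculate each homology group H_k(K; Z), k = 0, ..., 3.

Take the total order P < Q < R < S < T < U < V < W < X < Y on the vertex set. Then K (dimension 3) consists of the simplices:

  0-simplices (10): P, Q, R, S, T, U, V, W, X, Y
  1-simplices (19): PT, PX, QT, RU, RX, SU, SV, SX, SY, TU, TV, TW, TY, UV, UW, UX, VX, VY, XY
  2-simplices (11): RUX, SUV, SUX, SVX, SVY, SXY, TUV, TUW, TVY, UVX, VXY
  3-simplices (2): SUVX, SVXY

so the chain groups are C_0 ≅ Z^10, C_1 ≅ Z^19, C_2 ≅ Z^11, C_3 ≅ Z^2.

Boundary ∂_1: C_1 → C_0 sends each edge [p,q] (with p < q) to q − p.
This gives a 10×19 integer matrix of rank 9; reducing to Smith normal form yields diagonal entries (1,1,1,1,1,1,1,1,1).

Boundary ∂_2: C_2 → C_1 acts by ∂[p,q,r] = [q,r] − [p,r] + [p,q]. For instance
  ∂TUW = UW − TW + TU,
  ∂SUV = UV − SV + SU.
This gives a 19×11 integer matrix of rank 9; reducing to Smith normal form yields diagonal entries (1,1,1,1,1,1,1,1,1).

Boundary ∂_3: C_3 → C_2 sends each 3-simplex σ to the alternating sum Σ_i (−1)^i (σ with its i-th vertex removed). For instance
  ∂SVXY = VXY − SXY + SVY − SVX,
  ∂SUVX = UVX − SVX + SUX − SUV.
The resulting 11×2 matrix has rank 2, and its Smith normal form has invariant factors (1,1).

Reading off H_k = ker ∂_k / im ∂_{k+1}:

  H_0: rank C_0 − rank ∂_1 = 10 − 9 = 1, and the invariant factors of ∂_1 are all 1, so H_0 = Z.
  H_1: rank ker ∂_1 − rank ∂_2 = (19 − 9) − 9 = 1, and the invariant factors of ∂_2 are all 1, so H_1 = Z.
  H_2: rank ker ∂_2 − rank ∂_3 = (11 − 9) − 2 = 0, and the invariant factors of ∂_3 are all 1, so H_2 = 0.
  H_3: rank ker ∂_3 − rank ∂_4 = (2 − 2) − 0 = 0, and there is no ∂_4, so H_3 = 0.

H_0 = Z,  H_1 = Z,  H_2 = 0,  H_3 = 0.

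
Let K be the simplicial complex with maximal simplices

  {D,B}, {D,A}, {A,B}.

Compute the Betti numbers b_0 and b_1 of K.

Take the total order A < B < D on the vertex set. Then K (dimension 1) consists of the simplices:

  0-simplices (3): A, B, D
  1-simplices (3): AB, AD, BD

so the chain groups are C_0 ≅ Z^3, C_1 ≅ Z^3.

Boundary ∂_1: C_1 → C_0 is given by ∂[p,q] = [q] − [p]. For instance
  ∂AB = B − A.
As a 3×3 matrix over Z this has rank 2, with invariant factors (1,1).

From H_k ≅ ker(∂_k) / im(∂_{k+1}) we obtain:

  H_0: rank C_0 − rank ∂_1 = 3 − 2 = 1, and the invariant factors of ∂_1 are all 1, so H_0 = Z.
  H_1: rank ker ∂_1 − rank ∂_2 = (3 − 2) − 0 = 1, and there is no ∂_2, so H_1 = Z.

Hence the Betti numbers are b_0 = 1, b_1 = 1.

b_0 = 1, b_1 = 1.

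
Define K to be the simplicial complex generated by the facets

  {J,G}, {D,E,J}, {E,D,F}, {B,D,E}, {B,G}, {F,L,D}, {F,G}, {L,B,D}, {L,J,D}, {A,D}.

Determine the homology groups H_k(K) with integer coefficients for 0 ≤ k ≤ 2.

Take the total order A < B < D < E < F < G < J < L on the vertex set. Then K (dimension 2) consists of the simplices:

  0-simplices (8): A, B, D, E, F, G, J, L
  1-simplices (15): AD, BD, BE, BG, BL, DE, DF, DJ, DL, EF, EJ, FG, FL, GJ, JL
  2-simplices (6): BDE, BDL, DEF, DEJ, DFL, DJL

giving chain groups C_0 ≅ Z^8, C_1 ≅ Z^15, C_2 ≅ Z^6.

The boundary map ∂_1: C_1 → C_0 maps an edge to its endpoints' difference, ∂[p,q] = q − p. For instance
  ∂AD = D − A.
This gives a 8×15 integer matrix of rank 7; reducing to Smith normal form yields diagonal entries (1,1,1,1,1,1,1).

The boundary map ∂_2: C_2 → C_1 acts by ∂[p,q,r] = [q,r] − [p,r] + [p,q]. For instance
  ∂DFL = FL − DL + DF,
  ∂DEF = EF − DF + DE.
The 15×6 boundary matrix has rank 6 and Smith normal form diag(1,1,1,1,1,1).

From H_k ≅ ker(∂_k) / im(∂_{k+1}) we obtain:

  H_0: rank C_0 − rank ∂_1 = 8 − 7 = 1, and the invariant factors of ∂_1 are all 1, so H_0 = Z.
  H_1: rank ker ∂_1 − rank ∂_2 = (15 − 7) − 6 = 2, and the invariant factors of ∂_2 are all 1, so H_1 = Z^2.
  H_2: rank ker ∂_2 − rank ∂_3 = (6 − 6) − 0 = 0, and there is no ∂_3, so H_2 = 0.

H_0 = Z,  H_1 = Z^2,  H_2 = 0.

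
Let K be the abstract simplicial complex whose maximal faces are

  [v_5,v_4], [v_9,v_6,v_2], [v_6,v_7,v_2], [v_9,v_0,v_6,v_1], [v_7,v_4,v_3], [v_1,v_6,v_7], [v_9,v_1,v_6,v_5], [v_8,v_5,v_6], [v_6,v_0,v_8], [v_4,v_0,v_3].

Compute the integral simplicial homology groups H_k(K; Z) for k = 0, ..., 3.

K has 10 vertices, 23 edges, 14 triangles, 2 3-simplices.
rank ∂_0 = 0, rank ∂_1 = 9 ⇒ b_0 = 10 − 0 − 9 = 1; all invariant factors of ∂_1 are 1 so no torsion. So H_0 ≅ Z.
rank ∂_1 = 9, rank ∂_2 = 12 ⇒ b_1 = 23 − 9 − 12 = 2; all invariant factors of ∂_2 are 1 so no torsion. So H_1 ≅ Z^2.
rank ∂_2 = 12, rank ∂_3 = 2 ⇒ b_2 = 14 − 12 − 2 = 0; all invariant factors of ∂_3 are 1 so no torsion. So H_2 ≅ 0.
rank ∂_3 = 2, rank ∂_4 = 0 ⇒ b_3 = 2 − 2 − 0 = 0. So H_3 ≅ 0.

H_0 ≅ Z,  H_1 ≅ Z^2,  H_2 = 0,  H_3 = 0.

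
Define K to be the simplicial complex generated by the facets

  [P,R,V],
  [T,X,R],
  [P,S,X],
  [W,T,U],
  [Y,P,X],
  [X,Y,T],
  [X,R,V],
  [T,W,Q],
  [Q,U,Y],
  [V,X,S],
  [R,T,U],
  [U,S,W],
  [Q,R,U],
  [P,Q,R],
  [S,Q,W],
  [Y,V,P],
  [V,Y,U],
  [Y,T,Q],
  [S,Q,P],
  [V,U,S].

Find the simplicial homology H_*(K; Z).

Take the total order P < Q < R < S < T < U < V < W < X < Y on the vertex set. Then K (dimension 2) consists of the simplices:

  0-simplices (10): P, Q, R, S, T, U, V, W, X, Y
  1-simplices (30): PQ, PR, PS, PV, PX, PY, QR, QS, QT, QU, QW, QY, RT, RU, RV, RX, SU, SV, SW, SX, TU, TW, TX, TY, UV, UW, UY, VX, VY, XY
  2-simplices (20): PQR, PQS, PRV, PSX, PVY, PXY, QRU, QSW, QTW, QTY, QUY, RTU, RTX, RVX, SUV, SUW, SVX, TUW, TXY, UVY

Hence C_0 ≅ Z^10, C_1 ≅ Z^30, C_2 ≅ Z^20.

Boundary ∂_1: C_1 → C_0 sends each edge [p,q] (with p < q) to q − p.
As a 10×30 matrix over Z this has rank 9, with invariant factors (1,1,1,1,1,1,1,1,1).

The boundary map ∂_2: C_2 → C_1 acts by ∂[p,q,r] = [q,r] − [p,r] + [p,q]. For instance
  ∂TXY = XY − TY + TX,
  ∂QUY = UY − QY + QU.
The 30×20 boundary matrix has rank 20 and Smith normal form diag(1,1,1,1,1,1,1,1,1,1,1,1,1,1,1,1,1,1,1,2).

Now H_k = ker ∂_k / im ∂_{k+1}, so:

  H_0: rank C_0 − rank ∂_1 = 10 − 9 = 1, and the invariant factors of ∂_1 are all 1, so H_0 ≅ Z.
  H_1: rank ker ∂_1 − rank ∂_2 = (30 − 9) − 20 = 1, and ∂_2 has invariant factor 2 > 1, so H_1 ≅ Z ⊕ Z/2Z.
  H_2: rank ker ∂_2 − rank ∂_3 = (20 − 20) − 0 = 0, and there is no ∂_3, so H_2 ≅ 0.

As a check, the Euler characteristic is 10 − 30 + 20 = 0, which agrees with 1 − 1 + 0 = 0.

H_0 ≅ Z,  H_1 ≅ Z ⊕ Z/2Z,  H_2 = 0.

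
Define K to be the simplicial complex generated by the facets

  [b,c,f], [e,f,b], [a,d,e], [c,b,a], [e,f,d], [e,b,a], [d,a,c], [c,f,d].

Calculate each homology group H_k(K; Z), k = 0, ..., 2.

H_0 ≅ Z,  H_1 = 0,  H_2 ≅ Z.

K has 6 vertices, 12 edges, 8 triangles.
rank ∂_0 = 0, rank ∂_1 = 5 ⇒ b_0 = 6 − 0 − 5 = 1; all invariant factors of ∂_1 are 1 so no torsion. So H_0 ≅ Z.
rank ∂_1 = 5, rank ∂_2 = 7 ⇒ b_1 = 12 − 5 − 7 = 0; all invariant factors of ∂_2 are 1 so no torsion. So H_1 ≅ 0.
rank ∂_2 = 7, rank ∂_3 = 0 ⇒ b_2 = 8 − 7 − 0 = 1. So H_2 ≅ Z.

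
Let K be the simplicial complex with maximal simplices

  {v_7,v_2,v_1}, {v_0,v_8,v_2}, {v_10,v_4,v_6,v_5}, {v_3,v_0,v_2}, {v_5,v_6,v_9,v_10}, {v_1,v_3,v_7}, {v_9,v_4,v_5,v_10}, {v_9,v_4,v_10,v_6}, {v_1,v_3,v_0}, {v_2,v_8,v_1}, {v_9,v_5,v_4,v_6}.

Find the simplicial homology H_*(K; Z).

We work with the vertex ordering v_0 < v_1 < v_2 < v_3 < v_4 < v_5 < v_6 < v_7 < v_8 < v_9 < v_10. The simplices of K, each written with vertices in increasing order, are:

  0-simplices (11): [v_0], [v_1], [v_2], [v_3], [v_4], [v_5], [v_6], [v_7], [v_8], [v_9], [v_10]
  1-simplices (22): (22 of them)
  2-simplices (16): (16 of them)
  3-simplices (5): [v_4,v_5,v_6,v_9], [v_4,v_5,v_6,v_10], [v_4,v_5,v_9,v_10], [v_4,v_6,v_9,v_10], [v_5,v_6,v_9,v_10]

so the chain groups are C_0 ≅ Z^11, C_1 ≅ Z^22, C_2 ≅ Z^16, C_3 ≅ Z^5.

∂_1: C_1 → C_0 maps an edge to its endpoints' difference, ∂[p,q] = q − p. For instance
  ∂[v_5,v_9] = [v_9] − [v_5].
The resulting 11×22 matrix has rank 9, and its Smith normal form has invariant factors (1,1,1,1,1,1,1,1,1).

∂_2: C_2 → C_1 sends each 2-simplex [p,q,r] to [q,r] − [p,r] + [p,q]. For instance
  ∂[v_1,v_2,v_7] = [v_2,v_7] − [v_1,v_7] + [v_1,v_2],
  ∂[v_4,v_5,v_6] = [v_5,v_6] − [v_4,v_6] + [v_4,v_5].
The 22×16 boundary matrix has rank 12 and Smith normal form diag(1,1,1,1,1,1,1,1,1,1,1,1).

The boundary map ∂_3: C_3 → C_2 sends each 3-simplex σ to the alternating sum Σ_i (−1)^i (σ with its i-th vertex removed). For instance
  ∂[v_5,v_6,v_9,v_10] = [v_6,v_9,v_10] − [v_5,v_9,v_10] + [v_5,v_6,v_10] − [v_5,v_6,v_9],
  ∂[v_4,v_6,v_9,v_10] = [v_6,v_9,v_10] − [v_4,v_9,v_10] + [v_4,v_6,v_10] − [v_4,v_6,v_9].
As a 16×5 matrix over Z this has rank 4, with invariant factors (1,1,1,1).

Now H_k = ker ∂_k / im ∂_{k+1}, so:

  H_0: rank C_0 − rank ∂_1 = 11 − 9 = 2, and the invariant factors of ∂_1 are all 1, so H_0 ≅ Z^2.
  H_1: rank ker ∂_1 − rank ∂_2 = (22 − 9) − 12 = 1, and the invariant factors of ∂_2 are all 1, so H_1 ≅ Z.
  H_2: rank ker ∂_2 − rank ∂_3 = (16 − 12) − 4 = 0, and the invariant factors of ∂_3 are all 1, so H_2 ≅ 0.
  H_3: rank ker ∂_3 − rank ∂_4 = (5 − 4) − 0 = 1, and there is no ∂_4, so H_3 ≅ Z.

As a check, the Euler characteristic is 11 − 22 + 16 − 5 = 0, which agrees with 2 − 1 + 0 − 1 = 0.

H_0 ≅ Z^2,  H_1 ≅ Z,  H_2 = 0,  H_3 ≅ Z.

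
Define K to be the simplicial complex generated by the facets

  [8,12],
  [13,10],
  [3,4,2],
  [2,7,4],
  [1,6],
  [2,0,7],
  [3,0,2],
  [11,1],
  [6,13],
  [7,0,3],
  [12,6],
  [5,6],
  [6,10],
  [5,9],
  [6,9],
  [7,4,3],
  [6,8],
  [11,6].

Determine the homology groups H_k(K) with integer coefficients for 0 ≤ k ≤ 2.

H_0 ≅ Z^2,  H_1 ≅ Z^4,  H_2 ≅ Z.

Take the total order 0 < 1 < 2 < 3 < 4 < 5 < 6 < 7 < 8 < 9 < 10 < 11 < 12 < 13 on the vertex set. Then K (dimension 2) consists of the simplices:

  0-simplices (14): [0], [1], [2], [3], [4], [5], [6], [7], [8], [9], [10], [11], [12], [13]
  1-simplices (21): [0,2], [0,3], [0,7], [1,6], [1,11], [2,3], [2,4], [2,7], [3,4], [3,7], [4,7], [5,6], [5,9], [6,8], [6,9], [6,10], [6,11], [6,12], [6,13], [8,12], [10,13]
  2-simplices (6): [0,2,3], [0,2,7], [0,3,7], [2,3,4], [2,4,7], [3,4,7]

so the chain groups are C_0 ≅ Z^14, C_1 ≅ Z^21, C_2 ≅ Z^6.

∂_1: C_1 → C_0 sends each edge [p,q] (with p < q) to q − p. For instance
  ∂[6,13] = [13] − [6].
This gives a 14×21 integer matrix of rank 12; reducing to Smith normal form yields diagonal entries (1,1,1,1,1,1,1,1,1,1,1,1).

The boundary map ∂_2: C_2 → C_1 acts by ∂[p,q,r] = [q,r] − [p,r] + [p,q]. For instance
  ∂[0,2,7] = [2,7] − [0,7] + [0,2],
  ∂[0,3,7] = [3,7] − [0,7] + [0,3].
The resulting 21×6 matrix has rank 5, and its Smith normal form has invariant factors (1,1,1,1,1).

Now H_k = ker ∂_k / im ∂_{k+1}, so:

  H_0: rank C_0 − rank ∂_1 = 14 − 12 = 2, and the invariant factors of ∂_1 are all 1, so H_0 ≅ Z^2.
  H_1: rank ker ∂_1 − rank ∂_2 = (21 − 12) − 5 = 4, and the invariant factors of ∂_2 are all 1, so H_1 ≅ Z^4.
  H_2: rank ker ∂_2 − rank ∂_3 = (6 − 5) − 0 = 1, and there is no ∂_3, so H_2 ≅ Z.

(K is a triangulation of the disjoint union of a wedge of 4 circles and the 2-sphere S^2.)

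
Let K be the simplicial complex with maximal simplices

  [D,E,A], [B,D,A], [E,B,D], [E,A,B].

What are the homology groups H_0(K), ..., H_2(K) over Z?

H_0 ≅ Z,  H_1 = 0,  H_2 ≅ Z.

Fix the vertex order A < B < D < E and write every simplex with vertices in increasing order. Then dim K = 2 and the simplices of K are:

  0-simplices (4): A, B, D, E
  1-simplices (6): AB, AD, AE, BD, BE, DE
  2-simplices (4): ABD, ABE, ADE, BDE

so the chain groups are C_0 ≅ Z^4, C_1 ≅ Z^6, C_2 ≅ Z^4.

∂_1: C_1 → C_0 maps an edge to its endpoints' difference, ∂[p,q] = q − p.
The 4×6 boundary matrix has rank 3 and Smith normal form diag(1,1,1).

Boundary ∂_2: C_2 → C_1 sends each 2-simplex [p,q,r] to [q,r] − [p,r] + [p,q]. For instance
  ∂ADE = DE − AE + AD,
  ∂ABE = BE − AE + AB.
This gives a 6×4 integer matrix of rank 3; reducing to Smith normal form yields diagonal entries (1,1,1).

Now H_k = ker ∂_k / im ∂_{k+1}, so:

  H_0: rank C_0 − rank ∂_1 = 4 − 3 = 1, and the invariant factors of ∂_1 are all 1, so H_0 = Z.
  H_1: rank ker ∂_1 − rank ∂_2 = (6 − 3) − 3 = 0, and the invariant factors of ∂_2 are all 1, so H_1 = 0.
  H_2: rank ker ∂_2 − rank ∂_3 = (4 − 3) − 0 = 1, and there is no ∂_3, so H_2 = Z.

As a check, the Euler characteristic is 4 − 6 + 4 = 2, which agrees with 1 − 0 + 1 = 2.
(K is a triangulation of the 2-sphere S^2.)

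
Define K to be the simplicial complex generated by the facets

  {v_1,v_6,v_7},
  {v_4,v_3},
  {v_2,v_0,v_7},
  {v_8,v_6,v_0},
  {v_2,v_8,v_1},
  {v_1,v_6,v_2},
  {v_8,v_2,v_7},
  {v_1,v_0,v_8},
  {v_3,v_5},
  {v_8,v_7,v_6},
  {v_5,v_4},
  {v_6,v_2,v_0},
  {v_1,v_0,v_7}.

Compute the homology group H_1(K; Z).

Order the vertices as v_0 < v_1 < v_2 < v_3 < v_4 < v_5 < v_6 < v_7 < v_8. Listing each simplex with vertices in this order, K has dimension 2 with simplices:

  0-simplices (9): [v_0], [v_1], [v_2], [v_3], [v_4], [v_5], [v_6], [v_7], [v_8]
  1-simplices (18): (18 of them)
  2-simplices (10): [v_0,v_1,v_7], [v_0,v_1,v_8], [v_0,v_2,v_6], [v_0,v_2,v_7], [v_0,v_6,v_8], [v_1,v_2,v_6], [v_1,v_2,v_8], [v_1,v_6,v_7], [v_2,v_7,v_8], [v_6,v_7,v_8]

giving chain groups C_0 ≅ Z^9, C_1 ≅ Z^18, C_2 ≅ Z^10.

Boundary ∂_1: C_1 → C_0 sends each edge [p,q] (with p < q) to q − p. For instance
  ∂[v_6,v_7] = [v_7] − [v_6].
The resulting 9×18 matrix has rank 7, and its Smith normal form has invariant factors (1,1,1,1,1,1,1).

Boundary ∂_2: C_2 → C_1 sends each 2-simplex [p,q,r] to [q,r] − [p,r] + [p,q]. For instance
  ∂[v_0,v_2,v_6] = [v_2,v_6] − [v_0,v_6] + [v_0,v_2],
  ∂[v_1,v_2,v_6] = [v_2,v_6] − [v_1,v_6] + [v_1,v_2].
As a 18×10 matrix over Z this has rank 10, with invariant factors (1,1,1,1,1,1,1,1,1,2).

Now H_k = ker ∂_k / im ∂_{k+1}, so:

  H_1: rank ker ∂_1 − rank ∂_2 = (18 − 7) − 10 = 1, and ∂_2 has invariant factor 2 > 1, so H_1 = Z ⊕ Z/2Z.

H_1 ≅ Z ⊕ Z/2Z.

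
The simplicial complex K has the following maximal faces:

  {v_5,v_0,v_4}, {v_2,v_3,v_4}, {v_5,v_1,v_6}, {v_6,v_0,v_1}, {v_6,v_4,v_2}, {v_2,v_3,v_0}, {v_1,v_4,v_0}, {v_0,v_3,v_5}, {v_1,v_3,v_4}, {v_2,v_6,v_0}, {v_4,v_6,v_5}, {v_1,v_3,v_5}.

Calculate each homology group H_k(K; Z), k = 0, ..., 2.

Take the total order v_0 < v_1 < v_2 < v_3 < v_4 < v_5 < v_6 on the vertex set. Then K (dimension 2) consists of the simplices:

  0-simplices (7): [v_0], [v_1], [v_2], [v_3], [v_4], [v_5], [v_6]
  1-simplices (18): (18 of them)
  2-simplices (12): (12 of them)

so the chain groups are C_0 ≅ Z^7, C_1 ≅ Z^18, C_2 ≅ Z^12.

Boundary ∂_1: C_1 → C_0 maps an edge to its endpoints' difference, ∂[p,q] = q − p.
This gives a 7×18 integer matrix of rank 6; reducing to Smith normal form yields diagonal entries (1,1,1,1,1,1).

∂_2: C_2 → C_1 sends each 2-simplex [p,q,r] to [q,r] − [p,r] + [p,q]. For instance
  ∂[v_0,v_1,v_6] = [v_1,v_6] − [v_0,v_6] + [v_0,v_1],
  ∂[v_2,v_4,v_6] = [v_4,v_6] − [v_2,v_6] + [v_2,v_4].
This gives a 18×12 integer matrix of rank 12; reducing to Smith normal form yields diagonal entries (1,1,1,1,1,1,1,1,1,1,1,2).

Now H_k = ker ∂_k / im ∂_{k+1}, so:

  H_0: rank C_0 − rank ∂_1 = 7 − 6 = 1, and the invariant factors of ∂_1 are all 1, so H_0 = Z.
  H_1: rank ker ∂_1 − rank ∂_2 = (18 − 6) − 12 = 0, and ∂_2 has invariant factor 2 > 1, so H_1 = Z/2Z.
  H_2: rank ker ∂_2 − rank ∂_3 = (12 − 12) − 0 = 0, and there is no ∂_3, so H_2 = 0.

(K is a triangulation of the real projective plane RP^2.)

H_0 ≅ Z,  H_1 ≅ Z/2Z,  H_2 = 0.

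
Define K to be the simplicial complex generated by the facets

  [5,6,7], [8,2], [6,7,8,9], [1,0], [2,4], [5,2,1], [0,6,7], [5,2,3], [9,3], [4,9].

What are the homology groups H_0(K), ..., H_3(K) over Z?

We work with the vertex ordering 0 < 1 < 2 < 3 < 4 < 5 < 6 < 7 < 8 < 9. The simplices of K, each written with vertices in increasing order, are:

  0-simplices (10): [0], [1], [2], [3], [4], [5], [6], [7], [8], [9]
  1-simplices (20): [0,1], [0,6], [0,7], [1,2], [1,5], [2,3], [2,4], [2,5], [2,8], [3,5], [3,9], [4,9], [5,6], [5,7], [6,7], [6,8], [6,9], [7,8], [7,9], [8,9]
  2-simplices (8): [0,6,7], [1,2,5], [2,3,5], [5,6,7], [6,7,8], [6,7,9], [6,8,9], [7,8,9]
  3-simplices (1): [6,7,8,9]

so the chain groups are C_0 ≅ Z^10, C_1 ≅ Z^20, C_2 ≅ Z^8, C_3 ≅ Z^1.

∂_1: C_1 → C_0 sends each edge [p,q] (with p < q) to q − p. For instance
  ∂[6,9] = [9] − [6].
The 10×20 boundary matrix has rank 9 and Smith normal form diag(1,1,1,1,1,1,1,1,1).

Boundary ∂_2: C_2 → C_1 maps a triangle to the signed sum of its edges. For instance
  ∂[1,2,5] = [2,5] − [1,5] + [1,2],
  ∂[6,7,9] = [7,9] − [6,9] + [6,7].
As a 20×8 matrix over Z this has rank 7, with invariant factors (1,1,1,1,1,1,1).

∂_3: C_3 → C_2 sends each 3-simplex σ to the alternating sum Σ_i (−1)^i (σ with its i-th vertex removed). For instance
  ∂[6,7,8,9] = [7,8,9] − [6,8,9] + [6,7,9] − [6,7,8].
The 8×1 boundary matrix has rank 1 and Smith normal form diag(1).

Now H_k = ker ∂_k / im ∂_{k+1}, so:

  H_0: rank C_0 − rank ∂_1 = 10 − 9 = 1, and the invariant factors of ∂_1 are all 1, so H_0 ≅ Z.
  H_1: rank ker ∂_1 − rank ∂_2 = (20 − 9) − 7 = 4, and the invariant factors of ∂_2 are all 1, so H_1 ≅ Z^4.
  H_2: rank ker ∂_2 − rank ∂_3 = (8 − 7) − 1 = 0, and the invariant factors of ∂_3 are all 1, so H_2 ≅ 0.
  H_3: rank ker ∂_3 − rank ∂_4 = (1 − 1) − 0 = 0, and there is no ∂_4, so H_3 ≅ 0.

H_0 ≅ Z,  H_1 ≅ Z^4,  H_2 = 0,  H_3 = 0.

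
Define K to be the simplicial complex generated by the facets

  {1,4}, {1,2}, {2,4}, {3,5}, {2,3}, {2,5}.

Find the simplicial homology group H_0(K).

We work with the vertex ordering 1 < 2 < 3 < 4 < 5. The simplices of K, each written with vertices in increasing order, are:

  0-simplices (5): [1], [2], [3], [4], [5]
  1-simplices (6): [1,2], [1,4], [2,3], [2,4], [2,5], [3,5]

Hence C_0 ≅ Z^5, C_1 ≅ Z^6.

The boundary map ∂_1: C_1 → C_0 sends each edge [p,q] (with p < q) to q − p.
The resulting 5×6 matrix has rank 4, and its Smith normal form has invariant factors (1,1,1,1).

Computing H_k = (kernel of ∂_k) / (image of ∂_{k+1}):

  H_0: rank C_0 − rank ∂_1 = 5 − 4 = 1, and the invariant factors of ∂_1 are all 1, so H_0 = Z.

(K is a triangulation of a wedge of 2 circles.)

H_0 ≅ Z.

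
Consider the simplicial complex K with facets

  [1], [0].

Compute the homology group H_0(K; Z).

H_0 = Z^2.

We work with the vertex ordering 0 < 1. The simplices of K, each written with vertices in increasing order, are:

  0-simplices (2): [0], [1]

so the chain groups are C_0 ≅ Z^2.

Reading off H_k = ker ∂_k / im ∂_{k+1}:

  H_0: rank C_0 − rank ∂_1 = 2 − 0 = 2, and there is no ∂_1, so H_0 = Z^2.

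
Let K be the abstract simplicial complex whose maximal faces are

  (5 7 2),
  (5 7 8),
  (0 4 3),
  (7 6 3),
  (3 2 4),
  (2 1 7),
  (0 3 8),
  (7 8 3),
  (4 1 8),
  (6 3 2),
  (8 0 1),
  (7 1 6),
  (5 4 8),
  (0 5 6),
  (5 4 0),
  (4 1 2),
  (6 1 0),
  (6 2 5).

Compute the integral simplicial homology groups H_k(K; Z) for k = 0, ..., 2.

H_0 ≅ Z,  H_1 ≅ Z ⊕ Z_2,  H_2 = 0.

K has 9 vertices, 27 edges, 18 triangles.
rank ∂_0 = 0, rank ∂_1 = 8 ⇒ b_0 = 9 − 0 − 8 = 1; all invariant factors of ∂_1 are 1 so no torsion. So H_0 = Z.
rank ∂_1 = 8, rank ∂_2 = 18 ⇒ b_1 = 27 − 8 − 18 = 1; ∂_2 has invariant factor(s) [2] giving torsion. So H_1 = Z ⊕ Z_2.
rank ∂_2 = 18, rank ∂_3 = 0 ⇒ b_2 = 18 − 18 − 0 = 0. So H_2 = 0.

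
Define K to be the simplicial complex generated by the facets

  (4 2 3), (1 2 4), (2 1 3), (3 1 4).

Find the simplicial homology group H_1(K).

Take the total order 1 < 2 < 3 < 4 on the vertex set. Then K (dimension 2) consists of the simplices:

  0-simplices (4): [1], [2], [3], [4]
  1-simplices (6): [1,2], [1,3], [1,4], [2,3], [2,4], [3,4]
  2-simplices (4): [1,2,3], [1,2,4], [1,3,4], [2,3,4]

so the chain groups are C_0 ≅ Z^4, C_1 ≅ Z^6, C_2 ≅ Z^4.

Boundary ∂_1: C_1 → C_0 maps an edge to its endpoints' difference, ∂[p,q] = q − p. For instance
  ∂[1,2] = [2] − [1].
As a 4×6 matrix over Z this has rank 3, with invariant factors (1,1,1).

The boundary map ∂_2: C_2 → C_1 sends each 2-simplex [p,q,r] to [q,r] − [p,r] + [p,q]. For instance
  ∂[1,2,3] = [2,3] − [1,3] + [1,2],
  ∂[1,3,4] = [3,4] − [1,4] + [1,3].
The resulting 6×4 matrix has rank 3, and its Smith normal form has invariant factors (1,1,1).

Now H_k = ker ∂_k / im ∂_{k+1}, so:

  H_1: rank ker ∂_1 − rank ∂_2 = (6 − 3) − 3 = 0, and the invariant factors of ∂_2 are all 1, so H_1 ≅ 0.

H_1 ≅ 0.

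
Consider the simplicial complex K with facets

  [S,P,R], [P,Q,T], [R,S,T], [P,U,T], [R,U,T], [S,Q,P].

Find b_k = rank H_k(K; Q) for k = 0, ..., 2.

Fix the vertex order P < Q < R < S < T < U and write every simplex with vertices in increasing order. Then dim K = 2 and the simplices of K are:

  0-simplices (6): P, Q, R, S, T, U
  1-simplices (12): PQ, PR, PS, PT, PU, QS, QT, RS, RT, RU, ST, TU
  2-simplices (6): PQS, PQT, PRS, PTU, RST, RTU

giving chain groups C_0 ≅ Z^6, C_1 ≅ Z^12, C_2 ≅ Z^6.

The boundary map ∂_1: C_1 → C_0 maps an edge to its endpoints' difference, ∂[p,q] = q − p.
The resulting 6×12 matrix has rank 5, and its Smith normal form has invariant factors (1,1,1,1,1).

The boundary map ∂_2: C_2 → C_1 acts by ∂[p,q,r] = [q,r] − [p,r] + [p,q]. For instance
  ∂PRS = RS − PS + PR,
  ∂RST = ST − RT + RS.
The 12×6 boundary matrix has rank 6 and Smith normal form diag(1,1,1,1,1,1).

Reading off H_k = ker ∂_k / im ∂_{k+1}:

  H_0: rank C_0 − rank ∂_1 = 6 − 5 = 1, and the invariant factors of ∂_1 are all 1, so H_0 ≅ Z.
  H_1: rank ker ∂_1 − rank ∂_2 = (12 − 5) − 6 = 1, and the invariant factors of ∂_2 are all 1, so H_1 ≅ Z.
  H_2: rank ker ∂_2 − rank ∂_3 = (6 − 6) − 0 = 0, and there is no ∂_3, so H_2 ≅ 0.

Hence the Betti numbers are b_0 = 1, b_1 = 1, b_2 = 0.

b_0 = 1, b_1 = 1, b_2 = 0.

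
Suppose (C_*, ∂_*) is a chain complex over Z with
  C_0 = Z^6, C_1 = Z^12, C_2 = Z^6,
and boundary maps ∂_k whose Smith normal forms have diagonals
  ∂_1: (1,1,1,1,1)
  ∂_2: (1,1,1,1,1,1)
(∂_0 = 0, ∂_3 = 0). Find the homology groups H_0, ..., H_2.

H_0: b_0 = 6 − 0 − 5 = 1; torsion from ∂_1 factors > 1: none. So H_0 ≅ Z.
H_1: b_1 = 12 − 5 − 6 = 1; torsion from ∂_2 factors > 1: none. So H_1 ≅ Z.
H_2: b_2 = 6 − 6 − 0 = 0; torsion from ∂_3 factors > 1: none. So H_2 ≅ 0.

H_0 ≅ Z,  H_1 ≅ Z,  H_2 = 0.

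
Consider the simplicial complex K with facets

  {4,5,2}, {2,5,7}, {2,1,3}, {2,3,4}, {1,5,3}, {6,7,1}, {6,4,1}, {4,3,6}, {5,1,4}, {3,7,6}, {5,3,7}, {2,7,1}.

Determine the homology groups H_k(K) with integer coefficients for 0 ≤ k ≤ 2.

Order the vertices as 1 < 2 < 3 < 4 < 5 < 6 < 7. Listing each simplex with vertices in this order, K has dimension 2 with simplices:

  0-simplices (7): [1], [2], [3], [4], [5], [6], [7]
  1-simplices (18): [1,2], [1,3], [1,4], [1,5], [1,6], [1,7], [2,3], [2,4], [2,5], [2,7], [3,4], [3,5], [3,6], [3,7], [4,5], [4,6], [5,7], [6,7]
  2-simplices (12): [1,2,3], [1,2,7], [1,3,5], [1,4,5], [1,4,6], [1,6,7], [2,3,4], [2,4,5], [2,5,7], [3,4,6], [3,5,7], [3,6,7]

Hence C_0 ≅ Z^7, C_1 ≅ Z^18, C_2 ≅ Z^12.

∂_1: C_1 → C_0 sends each edge [p,q] (with p < q) to q − p.
As a 7×18 matrix over Z this has rank 6, with invariant factors (1,1,1,1,1,1).

The boundary map ∂_2: C_2 → C_1 sends each 2-simplex [p,q,r] to [q,r] − [p,r] + [p,q]. For instance
  ∂[3,5,7] = [5,7] − [3,7] + [3,5],
  ∂[1,3,5] = [3,5] − [1,5] + [1,3].
The resulting 18×12 matrix has rank 12, and its Smith normal form has invariant factors (1,1,1,1,1,1,1,1,1,1,1,2).

From H_k ≅ ker(∂_k) / im(∂_{k+1}) we obtain:

  H_0: rank C_0 − rank ∂_1 = 7 − 6 = 1, and the invariant factors of ∂_1 are all 1, so H_0 ≅ Z.
  H_1: rank ker ∂_1 − rank ∂_2 = (18 − 6) − 12 = 0, and ∂_2 has invariant factor 2 > 1, so H_1 ≅ Z/2.
  H_2: rank ker ∂_2 − rank ∂_3 = (12 − 12) − 0 = 0, and there is no ∂_3, so H_2 ≅ 0.

As a check, the Euler characteristic is 7 − 18 + 12 = 1, which agrees with 1 − 0 + 0 = 1.

H_0 ≅ Z,  H_1 ≅ Z/2,  H_2 = 0.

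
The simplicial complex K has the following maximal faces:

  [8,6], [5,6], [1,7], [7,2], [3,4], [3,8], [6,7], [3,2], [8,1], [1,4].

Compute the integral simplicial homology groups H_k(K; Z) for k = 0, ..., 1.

H_0 = Z,  H_1 = Z^3.

We work with the vertex ordering 1 < 2 < 3 < 4 < 5 < 6 < 7 < 8. The simplices of K, each written with vertices in increasing order, are:

  0-simplices (8): [1], [2], [3], [4], [5], [6], [7], [8]
  1-simplices (10): [1,4], [1,7], [1,8], [2,3], [2,7], [3,4], [3,8], [5,6], [6,7], [6,8]

so the chain groups are C_0 ≅ Z^8, C_1 ≅ Z^10.

∂_1: C_1 → C_0 sends each edge [p,q] (with p < q) to q − p. For instance
  ∂[6,8] = [8] − [6].
The resulting 8×10 matrix has rank 7, and its Smith normal form has invariant factors (1,1,1,1,1,1,1).

Reading off H_k = ker ∂_k / im ∂_{k+1}:

  H_0: rank C_0 − rank ∂_1 = 8 − 7 = 1, and the invariant factors of ∂_1 are all 1, so H_0 ≅ Z.
  H_1: rank ker ∂_1 − rank ∂_2 = (10 − 7) − 0 = 3, and there is no ∂_2, so H_1 ≅ Z^3.

As a check, the Euler characteristic is 8 − 10 = -2, which agrees with 1 − 3 = -2.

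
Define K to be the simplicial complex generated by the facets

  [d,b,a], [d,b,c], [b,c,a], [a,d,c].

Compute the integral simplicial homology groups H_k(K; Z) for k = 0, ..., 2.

K has 4 vertices, 6 edges, 4 triangles.
rank ∂_0 = 0, rank ∂_1 = 3 ⇒ b_0 = 4 − 0 − 3 = 1; all invariant factors of ∂_1 are 1 so no torsion. So H_0 = Z.
rank ∂_1 = 3, rank ∂_2 = 3 ⇒ b_1 = 6 − 3 − 3 = 0; all invariant factors of ∂_2 are 1 so no torsion. So H_1 = 0.
rank ∂_2 = 3, rank ∂_3 = 0 ⇒ b_2 = 4 − 3 − 0 = 1. So H_2 = Z.

H_0 = Z,  H_1 = 0,  H_2 = Z.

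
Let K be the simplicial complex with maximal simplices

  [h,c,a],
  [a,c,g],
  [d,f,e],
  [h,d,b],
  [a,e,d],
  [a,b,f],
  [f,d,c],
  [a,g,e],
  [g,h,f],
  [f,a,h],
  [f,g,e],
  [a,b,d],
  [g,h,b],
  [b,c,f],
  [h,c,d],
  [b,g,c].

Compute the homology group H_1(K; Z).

K has 8 vertices, 24 edges, 16 triangles.
rank ∂_1 = 7, rank ∂_2 = 15 ⇒ b_1 = 24 − 7 − 15 = 2; all invariant factors of ∂_2 are 1 so no torsion. So H_1 = Z^2.

H_1 ≅ Z^2.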